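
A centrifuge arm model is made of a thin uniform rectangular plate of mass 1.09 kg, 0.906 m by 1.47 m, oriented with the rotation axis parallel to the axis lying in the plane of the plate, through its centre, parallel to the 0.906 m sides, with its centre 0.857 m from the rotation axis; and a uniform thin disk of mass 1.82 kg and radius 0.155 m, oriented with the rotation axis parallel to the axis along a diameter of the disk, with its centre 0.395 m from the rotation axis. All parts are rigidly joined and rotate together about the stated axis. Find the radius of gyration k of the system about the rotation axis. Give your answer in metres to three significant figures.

Rectangular plate: I_cm = (1/12)Mb² = (1/12)(1.09)(1.47)² = 0.19628 kg·m²; centre at d = 0.857 m, so the parallel axis theorem gives I = 0.19628 + (1.09)(0.857)² = 0.99683 kg·m².
Thin disk: I_cm = (1/4)MR² = (1/4)(1.82)(0.155)² = 0.010931 kg·m²; centre at d = 0.395 m, so the parallel axis theorem gives I = 0.010931 + (1.82)(0.395)² = 0.2949 kg·m².
Total I = 1.2917 kg·m²; total mass M = 2.91 kg.
k = √(I/M) = √(1.2917/2.91) = 0.66625 m.

0.666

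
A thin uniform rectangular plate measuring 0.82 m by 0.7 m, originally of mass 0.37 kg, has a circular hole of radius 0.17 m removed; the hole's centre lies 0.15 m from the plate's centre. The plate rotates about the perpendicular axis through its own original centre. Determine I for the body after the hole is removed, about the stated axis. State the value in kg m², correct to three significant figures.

0.0337

Unpierced body about its centre: I₀ = (1/12)M(a²+b²) = (1/12)(0.37)[(0.82)² + (0.7)²] = 0.035841 kg m².
The removed disk has mass m = M·πr²/(ab) = (0.37)·π(0.17)²/(0.82·0.7) = 0.058524 kg (same uniform areal density).
Its moment of inertia about the rotation axis (parallel-axis theorem): I_hole = (1/2)mr² + md² = (1/2)(0.058524)(0.17)² + (0.058524)(0.15)² = 0.0021625 kg m².
Treating the hole as negative mass, I = I₀ − I_hole = 0.035841 − 0.0021625 = 0.033678 kg m².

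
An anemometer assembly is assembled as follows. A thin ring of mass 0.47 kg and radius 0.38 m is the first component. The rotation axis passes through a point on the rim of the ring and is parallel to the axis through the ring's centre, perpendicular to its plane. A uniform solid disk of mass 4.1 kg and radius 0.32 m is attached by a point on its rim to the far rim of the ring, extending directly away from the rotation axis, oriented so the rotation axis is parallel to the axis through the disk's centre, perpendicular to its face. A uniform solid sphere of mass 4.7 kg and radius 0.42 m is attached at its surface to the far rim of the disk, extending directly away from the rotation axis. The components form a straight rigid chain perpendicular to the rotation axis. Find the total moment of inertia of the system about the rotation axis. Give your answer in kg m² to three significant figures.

Thin ring: I_cm = MR² = (0.47)(0.38)² = 0.067868 kg m²; centre at d = 0.38 m, so the parallel axis theorem gives I = 0.067868 + (0.47)(0.38)² = 0.13574 kg m².
Solid disk: I_cm = (1/2)MR² = (1/2)(4.1)(0.32)² = 0.20992 kg m²; centre at d = 0.38 + 0.38 + 0.32 = 1.08 m, so the parallel axis theorem gives I = 0.20992 + (4.1)(1.08)² = 4.9922 kg m².
Solid sphere: I_cm = (2/5)MR² = (2/5)(4.7)(0.42)² = 0.33163 kg m²; centre at d = 0.38 + 0.38 + 0.32 + 0.32 + 0.42 = 1.82 m, so the parallel axis theorem gives I = 0.33163 + (4.7)(1.82)² = 15.9 kg m².
Total I = 0.13574 + 4.9922 + 15.9 = 21.028 kg m².

21.0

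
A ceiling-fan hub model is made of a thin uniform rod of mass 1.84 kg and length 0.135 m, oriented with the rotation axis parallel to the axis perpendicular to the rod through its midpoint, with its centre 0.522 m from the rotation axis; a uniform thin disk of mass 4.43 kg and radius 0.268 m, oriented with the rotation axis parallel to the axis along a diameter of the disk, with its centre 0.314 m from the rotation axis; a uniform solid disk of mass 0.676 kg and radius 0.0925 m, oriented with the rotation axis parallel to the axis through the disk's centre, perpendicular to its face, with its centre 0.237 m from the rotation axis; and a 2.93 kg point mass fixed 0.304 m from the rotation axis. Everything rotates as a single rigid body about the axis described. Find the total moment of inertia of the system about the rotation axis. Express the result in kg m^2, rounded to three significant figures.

Thin rod: I_cm = (1/12)ML² = (1/12)(1.84)(0.135)² = 0.0027945 kg m^2; centre at d = 0.522 m, so I = I_cm + Md² gives I = 0.0027945 + (1.84)(0.522)² = 0.50417 kg m^2.
Thin disk: I_cm = (1/4)MR² = (1/4)(4.43)(0.268)² = 0.079545 kg m^2; centre at d = 0.314 m, so I = I_cm + Md² gives I = 0.079545 + (4.43)(0.314)² = 0.51633 kg m^2.
Solid disk: I_cm = (1/2)MR² = (1/2)(0.676)(0.0925)² = 0.002892 kg m^2; centre at d = 0.237 m, so I = I_cm + Md² gives I = 0.002892 + (0.676)(0.237)² = 0.040862 kg m^2.
Point mass: I_cm = 0; centre at d = 0.304 m, so I = I_cm + Md² gives I = 0 + (2.93)(0.304)² = 0.27078 kg m^2.
Total I = 0.50417 + 0.51633 + 0.040862 + 0.27078 = 1.3321 kg m^2.

1.33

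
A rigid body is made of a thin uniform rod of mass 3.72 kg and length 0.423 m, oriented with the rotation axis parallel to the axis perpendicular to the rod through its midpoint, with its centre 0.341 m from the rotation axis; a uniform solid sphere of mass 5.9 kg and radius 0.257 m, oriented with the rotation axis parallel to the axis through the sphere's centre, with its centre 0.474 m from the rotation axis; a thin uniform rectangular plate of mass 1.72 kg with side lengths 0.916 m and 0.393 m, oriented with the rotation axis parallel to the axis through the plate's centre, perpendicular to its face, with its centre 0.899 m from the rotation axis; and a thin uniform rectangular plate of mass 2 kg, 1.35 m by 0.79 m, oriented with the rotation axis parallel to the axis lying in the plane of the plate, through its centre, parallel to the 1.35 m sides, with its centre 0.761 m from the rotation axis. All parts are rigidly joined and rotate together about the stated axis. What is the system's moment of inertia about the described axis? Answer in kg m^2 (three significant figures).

4.76

Thin rod: I_cm = (1/12)ML² = (1/12)(3.72)(0.423)² = 0.055468 kg m^2; centre at d = 0.341 m, so I = I_cm + Md² gives I = 0.055468 + (3.72)(0.341)² = 0.48803 kg m^2.
Solid sphere: I_cm = (2/5)MR² = (2/5)(5.9)(0.257)² = 0.15588 kg m^2; centre at d = 0.474 m, so I = I_cm + Md² gives I = 0.15588 + (5.9)(0.474)² = 1.4815 kg m^2.
Rectangular plate: I_cm = (1/12)M(a²+b²) = (1/12)(1.72)[(0.916)² + (0.393)²] = 0.1424 kg m^2; centre at d = 0.899 m, so I = I_cm + Md² gives I = 0.1424 + (1.72)(0.899)² = 1.5325 kg m^2.
Rectangular plate: I_cm = (1/12)Mb² = (1/12)(2)(0.79)² = 0.10402 kg m^2; centre at d = 0.761 m, so I = I_cm + Md² gives I = 0.10402 + (2)(0.761)² = 1.2623 kg m^2.
Total I = 0.48803 + 1.4815 + 1.5325 + 1.2623 = 4.7643 kg m^2.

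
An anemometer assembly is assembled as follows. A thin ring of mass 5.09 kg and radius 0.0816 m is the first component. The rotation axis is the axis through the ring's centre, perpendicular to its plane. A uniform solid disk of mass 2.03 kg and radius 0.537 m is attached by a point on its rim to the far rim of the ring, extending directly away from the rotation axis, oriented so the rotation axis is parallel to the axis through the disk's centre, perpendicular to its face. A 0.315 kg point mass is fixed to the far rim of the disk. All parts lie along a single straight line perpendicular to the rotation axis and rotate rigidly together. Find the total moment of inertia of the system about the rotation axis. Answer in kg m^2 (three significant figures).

Thin ring: I_cm = MR² = (5.09)(0.0816)² = 0.033892 kg m^2; axis through the centre, so I = 0.033892 kg m^2.
Solid disk: I_cm = (1/2)MR² = (1/2)(2.03)(0.537)² = 0.29269 kg m^2; centre at d = 0.0816 + 0.537 = 0.6186 m, so I = I_cm + Md² gives I = 0.29269 + (2.03)(0.6186)² = 1.0695 kg m^2.
Point mass: I_cm = 0; centre at d = 0.0816 + 0.537 + 0.537 = 1.1556 m, so I = I_cm + Md² gives I = 0 + (0.315)(1.1556)² = 0.42065 kg m^2.
Total I = 0.033892 + 1.0695 + 0.42065 = 1.5241 kg m^2.

1.52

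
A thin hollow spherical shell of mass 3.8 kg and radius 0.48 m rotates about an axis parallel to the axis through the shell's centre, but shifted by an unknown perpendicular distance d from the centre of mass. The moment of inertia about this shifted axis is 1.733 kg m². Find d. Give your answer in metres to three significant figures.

0.550

About the centre-of-mass axis, I_cm = (2/3)MR² = (2/3)(3.8)(0.48)² = 0.58368 kg m².
Parallel axis theorem: I = I_cm + Md², so Md² = 1.733 − 0.58368 = 1.1493 kg m².
d = √(1.1493 / 3.8) = 0.54996 m.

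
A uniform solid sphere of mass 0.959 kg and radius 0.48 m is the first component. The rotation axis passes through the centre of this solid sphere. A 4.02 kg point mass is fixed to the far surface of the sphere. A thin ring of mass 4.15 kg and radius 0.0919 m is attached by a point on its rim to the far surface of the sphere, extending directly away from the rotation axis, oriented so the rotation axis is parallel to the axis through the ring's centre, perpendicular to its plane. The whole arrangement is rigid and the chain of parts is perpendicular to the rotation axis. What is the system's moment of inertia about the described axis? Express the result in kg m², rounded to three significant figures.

Solid sphere: I_cm = (2/5)MR² = (2/5)(0.959)(0.48)² = 0.088381 kg m²; axis through the centre, so I = 0.088381 kg m².
Point mass: I_cm = 0; centre at d = 0.48 m, so I = I_cm + Md² gives I = 0 + (4.02)(0.48)² = 0.92621 kg m².
Thin ring: I_cm = MR² = (4.15)(0.0919)² = 0.035049 kg m²; centre at d = 0.48 + 0.0919 = 0.5719 m, so I = I_cm + Md² gives I = 0.035049 + (4.15)(0.5719)² = 1.3924 kg m².
Total I = 0.088381 + 0.92621 + 1.3924 = 2.407 kg m².

2.41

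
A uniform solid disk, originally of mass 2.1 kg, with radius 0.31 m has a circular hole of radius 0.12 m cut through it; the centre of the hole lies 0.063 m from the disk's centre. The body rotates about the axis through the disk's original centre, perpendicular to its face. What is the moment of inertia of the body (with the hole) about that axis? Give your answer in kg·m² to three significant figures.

Unpierced body about its centre: I₀ = (1/2)MR² = (1/2)(2.1)(0.31)² = 0.10091 kg·m².
The removed disk has mass m = M·(r/R)² = (2.1)(0.12/0.31)² = 0.31467 kg (same uniform areal density).
Its moment of inertia about the rotation axis (parallel-axis theorem): I_hole = (1/2)mr² + md² = (1/2)(0.31467)(0.12)² + (0.31467)(0.063)² = 0.0035146 kg·m².
Treating the hole as negative mass, I = I₀ − I_hole = 0.10091 − 0.0035146 = 0.09739 kg·m².

0.0974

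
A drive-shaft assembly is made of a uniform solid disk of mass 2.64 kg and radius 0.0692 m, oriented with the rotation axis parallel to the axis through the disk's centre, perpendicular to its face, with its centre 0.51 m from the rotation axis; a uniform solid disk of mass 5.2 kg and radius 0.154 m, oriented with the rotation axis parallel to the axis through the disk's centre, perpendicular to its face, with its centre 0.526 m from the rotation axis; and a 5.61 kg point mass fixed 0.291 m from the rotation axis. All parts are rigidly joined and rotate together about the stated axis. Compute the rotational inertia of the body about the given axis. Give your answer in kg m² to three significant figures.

Solid disk: I_cm = (1/2)MR² = (1/2)(2.64)(0.0692)² = 0.006321 kg m²; centre at d = 0.51 m, so the parallel axis theorem gives I = 0.006321 + (2.64)(0.51)² = 0.69299 kg m².
Solid disk: I_cm = (1/2)MR² = (1/2)(5.2)(0.154)² = 0.061662 kg m²; centre at d = 0.526 m, so the parallel axis theorem gives I = 0.061662 + (5.2)(0.526)² = 1.5004 kg m².
Point mass: I_cm = 0; centre at d = 0.291 m, so the parallel axis theorem gives I = 0 + (5.61)(0.291)² = 0.47506 kg m².
Total I = 0.69299 + 1.5004 + 0.47506 = 2.6684 kg m².

2.67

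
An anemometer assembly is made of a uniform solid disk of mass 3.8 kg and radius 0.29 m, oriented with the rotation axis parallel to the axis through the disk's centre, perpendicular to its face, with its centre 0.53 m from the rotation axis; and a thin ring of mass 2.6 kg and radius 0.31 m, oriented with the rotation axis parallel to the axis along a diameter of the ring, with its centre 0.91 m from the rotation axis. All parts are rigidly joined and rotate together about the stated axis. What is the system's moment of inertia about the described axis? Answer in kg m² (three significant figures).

3.51

Solid disk: I_cm = (1/2)MR² = (1/2)(3.8)(0.29)² = 0.15979 kg m²; centre at d = 0.53 m, so the parallel axis theorem gives I = 0.15979 + (3.8)(0.53)² = 1.2272 kg m².
Thin ring: I_cm = (1/2)MR² = (1/2)(2.6)(0.31)² = 0.12493 kg m²; centre at d = 0.91 m, so the parallel axis theorem gives I = 0.12493 + (2.6)(0.91)² = 2.278 kg m².
Total I = 1.2272 + 2.278 = 3.5052 kg m².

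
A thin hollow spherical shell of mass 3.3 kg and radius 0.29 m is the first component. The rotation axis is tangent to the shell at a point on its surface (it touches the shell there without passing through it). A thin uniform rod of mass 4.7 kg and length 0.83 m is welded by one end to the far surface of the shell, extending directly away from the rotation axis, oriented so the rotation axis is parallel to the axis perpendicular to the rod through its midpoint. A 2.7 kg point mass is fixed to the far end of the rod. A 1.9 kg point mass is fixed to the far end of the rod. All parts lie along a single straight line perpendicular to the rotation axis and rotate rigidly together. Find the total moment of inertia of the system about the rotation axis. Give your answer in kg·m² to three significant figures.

14.5

Spherical shell: I_cm = (2/3)MR² = (2/3)(3.3)(0.29)² = 0.18502 kg·m²; centre at d = 0.29 m, so the parallel axis theorem gives I = 0.18502 + (3.3)(0.29)² = 0.46255 kg·m².
Thin rod: I_cm = (1/12)ML² = (1/12)(4.7)(0.83)² = 0.26982 kg·m²; centre at d = 0.29 + 0.29 + 0.415 = 0.995 m, so the parallel axis theorem gives I = 0.26982 + (4.7)(0.995)² = 4.9229 kg·m².
Point mass: I_cm = 0; centre at d = 0.29 + 0.29 + 0.415 + 0.415 = 1.41 m, so the parallel axis theorem gives I = 0 + (2.7)(1.41)² = 5.3679 kg·m².
Point mass: I_cm = 0; centre at d = 0.29 + 0.29 + 0.415 + 0.415 = 1.41 m, so the parallel axis theorem gives I = 0 + (1.9)(1.41)² = 3.7774 kg·m².
Total I = 0.46255 + 4.9229 + 5.3679 + 3.7774 = 14.531 kg·m².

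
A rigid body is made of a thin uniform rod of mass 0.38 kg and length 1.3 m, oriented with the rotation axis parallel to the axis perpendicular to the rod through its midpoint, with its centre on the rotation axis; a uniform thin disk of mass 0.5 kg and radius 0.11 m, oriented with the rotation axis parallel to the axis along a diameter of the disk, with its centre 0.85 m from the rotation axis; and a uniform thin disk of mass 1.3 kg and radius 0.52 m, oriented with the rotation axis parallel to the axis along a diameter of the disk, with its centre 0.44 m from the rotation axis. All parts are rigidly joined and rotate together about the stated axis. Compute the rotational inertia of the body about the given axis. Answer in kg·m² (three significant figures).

0.756

Thin rod: I_cm = (1/12)ML² = (1/12)(0.38)(1.3)² = 0.053517 kg·m²; axis through the centre, so I = 0.053517 kg·m².
Thin disk: I_cm = (1/4)MR² = (1/4)(0.5)(0.11)² = 0.0015125 kg·m²; centre at d = 0.85 m, so the parallel axis theorem gives I = 0.0015125 + (0.5)(0.85)² = 0.36276 kg·m².
Thin disk: I_cm = (1/4)MR² = (1/4)(1.3)(0.52)² = 0.08788 kg·m²; centre at d = 0.44 m, so the parallel axis theorem gives I = 0.08788 + (1.3)(0.44)² = 0.33956 kg·m².
Total I = 0.053517 + 0.36276 + 0.33956 = 0.75584 kg·m².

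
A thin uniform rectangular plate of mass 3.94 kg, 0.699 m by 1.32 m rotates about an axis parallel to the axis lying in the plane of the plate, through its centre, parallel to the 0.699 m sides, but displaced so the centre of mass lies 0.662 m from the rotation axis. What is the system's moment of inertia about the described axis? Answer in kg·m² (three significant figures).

I_cm = (1/12)Mb² = (1/12)(3.94)(1.32)² = 0.57209 kg·m²; centre at d = 0.662 m, so the parallel axis theorem gives I = 0.57209 + (3.94)(0.662)² = 2.2988 kg·m².

2.30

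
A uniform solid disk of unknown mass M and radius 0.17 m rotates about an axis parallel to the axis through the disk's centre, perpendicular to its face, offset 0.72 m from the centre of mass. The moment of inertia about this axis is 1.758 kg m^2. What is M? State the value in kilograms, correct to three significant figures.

I = I_cm + Md² = (1/2)MR² + Md² = M·[0.5·(0.17)² + (0.72)²] = M·0.53285.
So M = 1.758 / 0.53285 = 3.2992 kg.

3.30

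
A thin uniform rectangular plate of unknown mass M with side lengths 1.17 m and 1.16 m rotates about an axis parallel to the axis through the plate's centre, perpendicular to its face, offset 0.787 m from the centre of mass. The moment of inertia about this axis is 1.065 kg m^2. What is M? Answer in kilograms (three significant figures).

I = I_cm + Md² = (1/12)M(a²+b²) + Md² = M·[0.0833333·[(1.17)² + (1.16)²] + (0.787)²] = M·0.84558.
So M = 1.065 / 0.84558 = 1.2595 kg.

1.26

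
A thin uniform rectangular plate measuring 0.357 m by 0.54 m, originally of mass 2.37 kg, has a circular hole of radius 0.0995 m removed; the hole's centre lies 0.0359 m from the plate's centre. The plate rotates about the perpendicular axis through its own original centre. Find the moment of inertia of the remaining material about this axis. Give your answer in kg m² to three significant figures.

0.0804

Unpierced body about its centre: I₀ = (1/12)M(a²+b²) = (1/12)(2.37)[(0.357)² + (0.54)²] = 0.082762 kg m².
The removed disk has mass m = M·πr²/(ab) = (2.37)·π(0.0995)²/(0.357·0.54) = 0.38237 kg (same uniform areal density).
Its moment of inertia about the rotation axis (parallel-axis theorem): I_hole = (1/2)mr² + md² = (1/2)(0.38237)(0.0995)² + (0.38237)(0.0359)² = 0.0023856 kg m².
Treating the hole as negative mass, I = I₀ − I_hole = 0.082762 − 0.0023856 = 0.080377 kg m².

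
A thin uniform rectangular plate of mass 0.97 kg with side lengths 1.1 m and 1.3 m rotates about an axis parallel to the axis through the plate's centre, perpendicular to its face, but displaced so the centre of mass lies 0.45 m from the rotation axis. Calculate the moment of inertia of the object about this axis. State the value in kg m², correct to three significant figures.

I_cm = (1/12)M(a²+b²) = (1/12)(0.97)[(1.1)² + (1.3)²] = 0.23442 kg m²; centre at d = 0.45 m, so the parallel axis theorem gives I = 0.23442 + (0.97)(0.45)² = 0.43084 kg m².

0.431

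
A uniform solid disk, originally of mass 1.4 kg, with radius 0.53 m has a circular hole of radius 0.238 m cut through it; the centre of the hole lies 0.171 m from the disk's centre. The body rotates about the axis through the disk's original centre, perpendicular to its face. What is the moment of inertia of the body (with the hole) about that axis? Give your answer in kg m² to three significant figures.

0.180

Unpierced body about its centre: I₀ = (1/2)MR² = (1/2)(1.4)(0.53)² = 0.19663 kg m².
The removed disk has mass m = M·(r/R)² = (1.4)(0.238/0.53)² = 0.28231 kg (same uniform areal density).
Its moment of inertia about the rotation axis (parallel-axis theorem): I_hole = (1/2)mr² + md² = (1/2)(0.28231)(0.238)² + (0.28231)(0.171)² = 0.016251 kg m².
Treating the hole as negative mass, I = I₀ − I_hole = 0.19663 − 0.016251 = 0.18038 kg m².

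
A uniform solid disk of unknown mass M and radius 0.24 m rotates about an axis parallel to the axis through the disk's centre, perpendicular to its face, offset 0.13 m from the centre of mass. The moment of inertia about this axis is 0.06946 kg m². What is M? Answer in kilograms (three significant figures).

1.52

I = I_cm + Md² = (1/2)MR² + Md² = M·[0.5·(0.24)² + (0.13)²] = M·0.0457.
So M = 0.06946 / 0.0457 = 1.5199 kg.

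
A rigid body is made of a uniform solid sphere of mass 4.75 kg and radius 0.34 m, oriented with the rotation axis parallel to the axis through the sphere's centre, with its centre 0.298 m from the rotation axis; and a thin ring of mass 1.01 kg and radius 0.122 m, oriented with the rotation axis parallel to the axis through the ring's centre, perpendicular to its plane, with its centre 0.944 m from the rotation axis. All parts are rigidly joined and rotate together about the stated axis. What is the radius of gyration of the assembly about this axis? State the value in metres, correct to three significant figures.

Solid sphere: I_cm = (2/5)MR² = (2/5)(4.75)(0.34)² = 0.21964 kg m²; centre at d = 0.298 m, so I = I_cm + Md² gives I = 0.21964 + (4.75)(0.298)² = 0.64146 kg m².
Thin ring: I_cm = MR² = (1.01)(0.122)² = 0.015033 kg m²; centre at d = 0.944 m, so I = I_cm + Md² gives I = 0.015033 + (1.01)(0.944)² = 0.91508 kg m².
Total I = 1.5565 kg m²; total mass M = 5.76 kg.
k = √(I/M) = √(1.5565/5.76) = 0.51984 m.

0.520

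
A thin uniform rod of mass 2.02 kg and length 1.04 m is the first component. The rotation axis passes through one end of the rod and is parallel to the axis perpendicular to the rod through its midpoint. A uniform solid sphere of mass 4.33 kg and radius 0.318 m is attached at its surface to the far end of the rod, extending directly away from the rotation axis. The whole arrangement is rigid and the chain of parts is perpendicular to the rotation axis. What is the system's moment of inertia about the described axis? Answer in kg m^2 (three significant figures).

8.89

Thin rod: I_cm = (1/12)ML² = (1/12)(2.02)(1.04)² = 0.18207 kg m^2; centre at d = 0.52 m, so I = I_cm + Md² gives I = 0.18207 + (2.02)(0.52)² = 0.72828 kg m^2.
Solid sphere: I_cm = (2/5)MR² = (2/5)(4.33)(0.318)² = 0.17515 kg m^2; centre at d = 0.52 + 0.52 + 0.318 = 1.358 m, so I = I_cm + Md² gives I = 0.17515 + (4.33)(1.358)² = 8.1604 kg m^2.
Total I = 0.72828 + 8.1604 = 8.8887 kg m^2.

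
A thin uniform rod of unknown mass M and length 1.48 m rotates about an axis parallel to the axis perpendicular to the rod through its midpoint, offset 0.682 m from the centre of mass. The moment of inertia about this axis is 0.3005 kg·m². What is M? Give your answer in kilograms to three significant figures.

I = I_cm + Md² = (1/12)ML² + Md² = M·[0.0833333·(1.48)² + (0.682)²] = M·0.64766.
So M = 0.3005 / 0.64766 = 0.46398 kg.

0.464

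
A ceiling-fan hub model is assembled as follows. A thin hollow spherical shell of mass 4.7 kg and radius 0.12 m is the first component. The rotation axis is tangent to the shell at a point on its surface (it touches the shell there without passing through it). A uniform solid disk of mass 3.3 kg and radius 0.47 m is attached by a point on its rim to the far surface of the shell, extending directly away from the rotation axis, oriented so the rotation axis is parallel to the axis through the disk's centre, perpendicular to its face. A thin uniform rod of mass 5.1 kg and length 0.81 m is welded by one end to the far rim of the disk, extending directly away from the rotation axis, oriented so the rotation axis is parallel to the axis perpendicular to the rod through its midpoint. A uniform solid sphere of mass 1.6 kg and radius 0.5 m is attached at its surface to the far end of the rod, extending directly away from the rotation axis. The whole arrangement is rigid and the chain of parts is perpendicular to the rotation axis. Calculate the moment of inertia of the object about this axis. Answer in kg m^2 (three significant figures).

Spherical shell: I_cm = (2/3)MR² = (2/3)(4.7)(0.12)² = 0.04512 kg m^2; centre at d = 0.12 m, so the parallel axis theorem gives I = 0.04512 + (4.7)(0.12)² = 0.1128 kg m^2.
Solid disk: I_cm = (1/2)MR² = (1/2)(3.3)(0.47)² = 0.36448 kg m^2; centre at d = 0.12 + 0.12 + 0.47 = 0.71 m, so the parallel axis theorem gives I = 0.36448 + (3.3)(0.71)² = 2.028 kg m^2.
Thin rod: I_cm = (1/12)ML² = (1/12)(5.1)(0.81)² = 0.27884 kg m^2; centre at d = 0.12 + 0.12 + 0.47 + 0.47 + 0.405 = 1.585 m, so the parallel axis theorem gives I = 0.27884 + (5.1)(1.585)² = 13.091 kg m^2.
Solid sphere: I_cm = (2/5)MR² = (2/5)(1.6)(0.5)² = 0.16 kg m^2; centre at d = 0.12 + 0.12 + 0.47 + 0.47 + 0.405 + 0.405 + 0.5 = 2.49 m, so the parallel axis theorem gives I = 0.16 + (1.6)(2.49)² = 10.08 kg m^2.
Total I = 0.1128 + 2.028 + 13.091 + 10.08 = 25.312 kg m^2.

25.3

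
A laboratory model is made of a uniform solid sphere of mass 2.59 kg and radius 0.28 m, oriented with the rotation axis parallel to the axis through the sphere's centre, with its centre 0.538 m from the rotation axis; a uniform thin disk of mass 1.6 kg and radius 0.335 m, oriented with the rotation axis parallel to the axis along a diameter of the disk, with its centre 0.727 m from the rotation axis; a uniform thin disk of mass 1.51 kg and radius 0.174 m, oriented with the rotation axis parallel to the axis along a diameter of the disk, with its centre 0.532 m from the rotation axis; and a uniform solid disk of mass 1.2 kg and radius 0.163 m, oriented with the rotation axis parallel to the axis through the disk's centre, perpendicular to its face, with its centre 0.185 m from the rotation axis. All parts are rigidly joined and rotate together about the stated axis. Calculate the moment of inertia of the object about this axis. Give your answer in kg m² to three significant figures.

Solid sphere: I_cm = (2/5)MR² = (2/5)(2.59)(0.28)² = 0.081222 kg m²; centre at d = 0.538 m, so I = I_cm + Md² gives I = 0.081222 + (2.59)(0.538)² = 0.83088 kg m².
Thin disk: I_cm = (1/4)MR² = (1/4)(1.6)(0.335)² = 0.04489 kg m²; centre at d = 0.727 m, so I = I_cm + Md² gives I = 0.04489 + (1.6)(0.727)² = 0.89054 kg m².
Thin disk: I_cm = (1/4)MR² = (1/4)(1.51)(0.174)² = 0.011429 kg m²; centre at d = 0.532 m, so I = I_cm + Md² gives I = 0.011429 + (1.51)(0.532)² = 0.4388 kg m².
Solid disk: I_cm = (1/2)MR² = (1/2)(1.2)(0.163)² = 0.015941 kg m²; centre at d = 0.185 m, so I = I_cm + Md² gives I = 0.015941 + (1.2)(0.185)² = 0.057011 kg m².
Total I = 0.83088 + 0.89054 + 0.4388 + 0.057011 = 2.2172 kg m².

2.22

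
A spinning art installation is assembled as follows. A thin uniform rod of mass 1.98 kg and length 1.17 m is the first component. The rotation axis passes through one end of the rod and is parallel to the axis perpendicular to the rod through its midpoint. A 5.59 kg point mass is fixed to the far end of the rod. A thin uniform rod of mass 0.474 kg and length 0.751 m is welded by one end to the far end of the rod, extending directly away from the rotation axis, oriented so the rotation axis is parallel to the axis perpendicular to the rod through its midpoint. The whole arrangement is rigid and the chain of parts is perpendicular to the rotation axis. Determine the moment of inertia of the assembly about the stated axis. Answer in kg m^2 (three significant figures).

9.71

Thin rod: I_cm = (1/12)ML² = (1/12)(1.98)(1.17)² = 0.22587 kg m^2; centre at d = 0.585 m, so the parallel axis theorem gives I = 0.22587 + (1.98)(0.585)² = 0.90347 kg m^2.
Point mass: I_cm = 0; centre at d = 0.585 + 0.585 = 1.17 m, so the parallel axis theorem gives I = 0 + (5.59)(1.17)² = 7.6522 kg m^2.
Thin rod: I_cm = (1/12)ML² = (1/12)(0.474)(0.751)² = 0.022278 kg m^2; centre at d = 0.585 + 0.585 + 0.3755 = 1.5455 m, so the parallel axis theorem gives I = 0.022278 + (0.474)(1.5455)² = 1.1545 kg m^2.
Total I = 0.90347 + 7.6522 + 1.1545 = 9.7101 kg m^2.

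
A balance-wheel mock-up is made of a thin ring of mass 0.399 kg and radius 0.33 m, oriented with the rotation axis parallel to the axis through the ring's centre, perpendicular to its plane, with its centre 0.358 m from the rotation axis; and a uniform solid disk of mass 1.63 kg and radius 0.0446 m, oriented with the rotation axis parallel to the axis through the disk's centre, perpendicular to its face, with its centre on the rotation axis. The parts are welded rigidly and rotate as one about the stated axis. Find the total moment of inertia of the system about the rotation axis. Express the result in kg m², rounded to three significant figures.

0.0962

Thin ring: I_cm = MR² = (0.399)(0.33)² = 0.043451 kg m²; centre at d = 0.358 m, so the parallel axis theorem gives I = 0.043451 + (0.399)(0.358)² = 0.094589 kg m².
Solid disk: I_cm = (1/2)MR² = (1/2)(1.63)(0.0446)² = 0.0016212 kg m²; axis through the centre, so I = 0.0016212 kg m².
Total I = 0.094589 + 0.0016212 = 0.09621 kg m².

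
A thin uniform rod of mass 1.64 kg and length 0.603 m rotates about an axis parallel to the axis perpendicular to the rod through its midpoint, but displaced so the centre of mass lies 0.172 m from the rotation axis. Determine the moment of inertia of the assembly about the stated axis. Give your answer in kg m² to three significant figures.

I_cm = (1/12)ML² = (1/12)(1.64)(0.603)² = 0.049693 kg m²; centre at d = 0.172 m, so I = I_cm + Md² gives I = 0.049693 + (1.64)(0.172)² = 0.098211 kg m².

0.0982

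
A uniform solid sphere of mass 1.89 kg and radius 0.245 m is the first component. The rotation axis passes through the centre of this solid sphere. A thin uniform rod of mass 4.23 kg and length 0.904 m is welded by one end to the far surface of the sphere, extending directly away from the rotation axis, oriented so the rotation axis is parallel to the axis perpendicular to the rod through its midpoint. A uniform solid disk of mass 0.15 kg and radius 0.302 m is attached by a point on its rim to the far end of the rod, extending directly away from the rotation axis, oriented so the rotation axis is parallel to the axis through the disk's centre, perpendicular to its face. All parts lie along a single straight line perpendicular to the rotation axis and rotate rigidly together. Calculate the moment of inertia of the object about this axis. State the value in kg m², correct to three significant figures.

2.71

Solid sphere: I_cm = (2/5)MR² = (2/5)(1.89)(0.245)² = 0.045379 kg m²; axis through the centre, so I = 0.045379 kg m².
Thin rod: I_cm = (1/12)ML² = (1/12)(4.23)(0.904)² = 0.28807 kg m²; centre at d = 0.245 + 0.452 = 0.697 m, so the parallel axis theorem gives I = 0.28807 + (4.23)(0.697)² = 2.343 kg m².
Solid disk: I_cm = (1/2)MR² = (1/2)(0.15)(0.302)² = 0.0068403 kg m²; centre at d = 0.245 + 0.452 + 0.452 + 0.302 = 1.451 m, so the parallel axis theorem gives I = 0.0068403 + (0.15)(1.451)² = 0.32265 kg m².
Total I = 0.045379 + 2.343 + 0.32265 = 2.7111 kg m².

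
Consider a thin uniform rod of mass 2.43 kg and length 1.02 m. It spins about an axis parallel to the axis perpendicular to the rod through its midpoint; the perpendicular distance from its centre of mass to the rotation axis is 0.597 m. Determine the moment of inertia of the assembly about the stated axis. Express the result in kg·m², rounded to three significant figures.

1.08

I_cm = (1/12)ML² = (1/12)(2.43)(1.02)² = 0.21068 kg·m²; centre at d = 0.597 m, so I = I_cm + Md² gives I = 0.21068 + (2.43)(0.597)² = 1.0768 kg·m².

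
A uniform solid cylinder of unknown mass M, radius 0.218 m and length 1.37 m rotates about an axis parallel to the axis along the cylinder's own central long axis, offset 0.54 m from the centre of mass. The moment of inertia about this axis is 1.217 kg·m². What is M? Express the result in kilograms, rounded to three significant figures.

I = I_cm + Md² = (1/2)MR² + Md² = M·[0.5·(0.218)² + (0.54)²] = M·0.31536.
So M = 1.217 / 0.31536 = 3.8591 kg.

3.86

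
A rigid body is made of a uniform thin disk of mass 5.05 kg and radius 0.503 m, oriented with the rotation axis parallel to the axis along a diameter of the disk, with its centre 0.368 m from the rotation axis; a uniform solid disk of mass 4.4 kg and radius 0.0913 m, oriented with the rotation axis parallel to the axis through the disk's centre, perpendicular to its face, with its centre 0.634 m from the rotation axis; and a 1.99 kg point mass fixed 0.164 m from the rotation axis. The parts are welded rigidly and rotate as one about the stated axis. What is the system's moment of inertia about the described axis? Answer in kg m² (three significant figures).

2.84

Thin disk: I_cm = (1/4)MR² = (1/4)(5.05)(0.503)² = 0.31942 kg m²; centre at d = 0.368 m, so I = I_cm + Md² gives I = 0.31942 + (5.05)(0.368)² = 1.0033 kg m².
Solid disk: I_cm = (1/2)MR² = (1/2)(4.4)(0.0913)² = 0.018339 kg m²; centre at d = 0.634 m, so I = I_cm + Md² gives I = 0.018339 + (4.4)(0.634)² = 1.7869 kg m².
Point mass: I_cm = 0; centre at d = 0.164 m, so I = I_cm + Md² gives I = 0 + (1.99)(0.164)² = 0.053523 kg m².
Total I = 1.0033 + 1.7869 + 0.053523 = 2.8438 kg m².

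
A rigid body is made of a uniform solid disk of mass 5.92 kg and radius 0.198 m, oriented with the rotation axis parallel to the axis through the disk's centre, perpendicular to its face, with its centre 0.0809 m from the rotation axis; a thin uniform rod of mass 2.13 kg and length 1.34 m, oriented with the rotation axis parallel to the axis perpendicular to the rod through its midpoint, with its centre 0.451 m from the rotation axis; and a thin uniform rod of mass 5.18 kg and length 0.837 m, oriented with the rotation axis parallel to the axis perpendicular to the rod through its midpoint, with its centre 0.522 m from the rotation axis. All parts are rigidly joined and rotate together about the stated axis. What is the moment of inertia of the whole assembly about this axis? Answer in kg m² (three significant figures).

2.62

Solid disk: I_cm = (1/2)MR² = (1/2)(5.92)(0.198)² = 0.11604 kg m²; centre at d = 0.0809 m, so the parallel axis theorem gives I = 0.11604 + (5.92)(0.0809)² = 0.15479 kg m².
Thin rod: I_cm = (1/12)ML² = (1/12)(2.13)(1.34)² = 0.31872 kg m²; centre at d = 0.451 m, so the parallel axis theorem gives I = 0.31872 + (2.13)(0.451)² = 0.75196 kg m².
Thin rod: I_cm = (1/12)ML² = (1/12)(5.18)(0.837)² = 0.30241 kg m²; centre at d = 0.522 m, so the parallel axis theorem gives I = 0.30241 + (5.18)(0.522)² = 1.7139 kg m².
Total I = 0.15479 + 0.75196 + 1.7139 = 2.6206 kg m².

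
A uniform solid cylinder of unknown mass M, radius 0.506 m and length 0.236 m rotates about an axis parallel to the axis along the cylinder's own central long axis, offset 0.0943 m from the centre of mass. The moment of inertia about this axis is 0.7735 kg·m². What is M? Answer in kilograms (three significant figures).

I = I_cm + Md² = (1/2)MR² + Md² = M·[0.5·(0.506)² + (0.0943)²] = M·0.13691.
So M = 0.7735 / 0.13691 = 5.6497 kg.

5.65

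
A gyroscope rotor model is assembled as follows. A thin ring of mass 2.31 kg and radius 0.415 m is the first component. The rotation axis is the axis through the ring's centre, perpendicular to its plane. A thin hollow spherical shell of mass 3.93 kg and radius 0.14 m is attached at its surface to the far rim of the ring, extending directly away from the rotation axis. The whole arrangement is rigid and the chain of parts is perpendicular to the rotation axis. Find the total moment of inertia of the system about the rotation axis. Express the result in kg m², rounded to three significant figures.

Thin ring: I_cm = MR² = (2.31)(0.415)² = 0.39784 kg m²; axis through the centre, so I = 0.39784 kg m².
Spherical shell: I_cm = (2/3)MR² = (2/3)(3.93)(0.14)² = 0.051352 kg m²; centre at d = 0.415 + 0.14 = 0.555 m, so I = I_cm + Md² gives I = 0.051352 + (3.93)(0.555)² = 1.2619 kg m².
Total I = 0.39784 + 1.2619 = 1.6597 kg m².

1.66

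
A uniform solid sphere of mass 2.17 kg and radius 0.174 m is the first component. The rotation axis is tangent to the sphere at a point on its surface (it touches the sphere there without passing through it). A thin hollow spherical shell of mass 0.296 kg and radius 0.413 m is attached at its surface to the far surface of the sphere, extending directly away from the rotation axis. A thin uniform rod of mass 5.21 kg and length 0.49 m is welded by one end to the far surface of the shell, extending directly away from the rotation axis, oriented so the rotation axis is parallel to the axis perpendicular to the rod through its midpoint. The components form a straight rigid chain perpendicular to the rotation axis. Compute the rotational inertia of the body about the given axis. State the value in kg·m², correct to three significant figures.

Solid sphere: I_cm = (2/5)MR² = (2/5)(2.17)(0.174)² = 0.02628 kg·m²; centre at d = 0.174 m, so the parallel axis theorem gives I = 0.02628 + (2.17)(0.174)² = 0.091978 kg·m².
Spherical shell: I_cm = (2/3)MR² = (2/3)(0.296)(0.413)² = 0.033659 kg·m²; centre at d = 0.174 + 0.174 + 0.413 = 0.761 m, so the parallel axis theorem gives I = 0.033659 + (0.296)(0.761)² = 0.20508 kg·m².
Thin rod: I_cm = (1/12)ML² = (1/12)(5.21)(0.49)² = 0.10424 kg·m²; centre at d = 0.174 + 0.174 + 0.413 + 0.413 + 0.245 = 1.419 m, so the parallel axis theorem gives I = 0.10424 + (5.21)(1.419)² = 10.595 kg·m².
Total I = 0.091978 + 0.20508 + 10.595 = 10.892 kg·m².

10.9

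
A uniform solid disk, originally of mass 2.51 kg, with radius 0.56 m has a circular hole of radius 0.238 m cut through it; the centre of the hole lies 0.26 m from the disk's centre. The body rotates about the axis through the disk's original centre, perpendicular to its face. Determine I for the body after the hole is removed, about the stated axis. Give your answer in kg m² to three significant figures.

0.350

Unpierced body about its centre: I₀ = (1/2)MR² = (1/2)(2.51)(0.56)² = 0.39357 kg m².
The removed disk has mass m = M·(r/R)² = (2.51)(0.238/0.56)² = 0.45337 kg (same uniform areal density).
Its moment of inertia about the rotation axis (parallel-axis theorem): I_hole = (1/2)mr² + md² = (1/2)(0.45337)(0.238)² + (0.45337)(0.26)² = 0.043488 kg m².
Treating the hole as negative mass, I = I₀ − I_hole = 0.39357 − 0.043488 = 0.35008 kg m².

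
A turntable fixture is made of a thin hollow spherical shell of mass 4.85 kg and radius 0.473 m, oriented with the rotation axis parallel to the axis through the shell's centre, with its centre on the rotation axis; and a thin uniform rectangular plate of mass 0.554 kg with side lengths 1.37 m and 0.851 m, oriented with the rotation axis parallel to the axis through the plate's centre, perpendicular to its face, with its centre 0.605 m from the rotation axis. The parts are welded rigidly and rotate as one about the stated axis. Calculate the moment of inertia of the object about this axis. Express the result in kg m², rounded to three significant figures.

Spherical shell: I_cm = (2/3)MR² = (2/3)(4.85)(0.473)² = 0.72339 kg m²; axis through the centre, so I = 0.72339 kg m².
Rectangular plate: I_cm = (1/12)M(a²+b²) = (1/12)(0.554)[(1.37)² + (0.851)²] = 0.12008 kg m²; centre at d = 0.605 m, so I = I_cm + Md² gives I = 0.12008 + (0.554)(0.605)² = 0.32286 kg m².
Total I = 0.72339 + 0.32286 = 1.0463 kg m².

1.05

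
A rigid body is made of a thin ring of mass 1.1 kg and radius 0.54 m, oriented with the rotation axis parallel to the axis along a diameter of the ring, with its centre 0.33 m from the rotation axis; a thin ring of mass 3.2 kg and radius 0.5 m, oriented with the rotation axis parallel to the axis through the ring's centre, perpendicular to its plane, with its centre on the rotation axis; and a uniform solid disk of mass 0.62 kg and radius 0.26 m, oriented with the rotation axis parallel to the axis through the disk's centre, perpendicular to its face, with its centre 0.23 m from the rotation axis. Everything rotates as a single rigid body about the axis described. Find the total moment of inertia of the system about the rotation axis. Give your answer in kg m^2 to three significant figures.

Thin ring: I_cm = (1/2)MR² = (1/2)(1.1)(0.54)² = 0.16038 kg m^2; centre at d = 0.33 m, so I = I_cm + Md² gives I = 0.16038 + (1.1)(0.33)² = 0.28017 kg m^2.
Thin ring: I_cm = MR² = (3.2)(0.5)² = 0.8 kg m^2; axis through the centre, so I = 0.8 kg m^2.
Solid disk: I_cm = (1/2)MR² = (1/2)(0.62)(0.26)² = 0.020956 kg m^2; centre at d = 0.23 m, so I = I_cm + Md² gives I = 0.020956 + (0.62)(0.23)² = 0.053754 kg m^2.
Total I = 0.28017 + 0.8 + 0.053754 = 1.1339 kg m^2.

1.13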